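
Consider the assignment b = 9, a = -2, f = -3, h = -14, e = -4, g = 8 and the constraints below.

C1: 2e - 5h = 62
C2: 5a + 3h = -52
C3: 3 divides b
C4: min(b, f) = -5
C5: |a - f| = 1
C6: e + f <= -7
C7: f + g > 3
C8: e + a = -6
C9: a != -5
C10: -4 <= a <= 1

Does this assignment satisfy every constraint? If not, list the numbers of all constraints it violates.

C1: 2e - 5h = 2(-4) - 5(-14) = 62  true
C2: 5a + 3h = 5(-2) + 3(-14) = -52  true
C3: 9 / 3 = 3, so 3 divides 9  true
C4: min(9, -3) = -3, not -5  false
C5: |-2 - (-3)| = 1  true
C6: e + f = -4 + (-3) = -7; -7 ≤ -7  true
C7: f + g = -3 + 8 = 5; 5 > 3  true
C8: e + a = -4 + (-2) = -6  true
C9: a = -2, and -2 ≠ -5  true
C10: a = -2 lies in [-4, 1]  true

The assignment fails constraint 4.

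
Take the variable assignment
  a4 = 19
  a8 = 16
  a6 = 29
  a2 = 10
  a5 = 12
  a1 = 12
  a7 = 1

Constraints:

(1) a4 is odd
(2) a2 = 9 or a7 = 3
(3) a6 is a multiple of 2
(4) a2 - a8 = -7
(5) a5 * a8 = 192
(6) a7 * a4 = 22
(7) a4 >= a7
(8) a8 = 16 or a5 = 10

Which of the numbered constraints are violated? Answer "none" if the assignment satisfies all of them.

No — constraints 2, 3, 4, 6 are not satisfied.

(1) a4 = 19 is odd  true
(2) a2 = 10 ≠ 9 and a7 = 1 ≠ 3; both disjuncts false  false
(3) 29 = 2*14 + 1, so 2 does not divide 29  false
(4) a2 - a8 = 10 - 16 = -6, not -7  false
(5) a5 * a8 = 12 * 16 = 192  true
(6) a7 * a4 = 1 * 19 = 19, not 22  false
(7) a4 = 19, a7 = 1; 19 ≥ 1  true
(8) a8 = 16 = 16 (first disjunct)  true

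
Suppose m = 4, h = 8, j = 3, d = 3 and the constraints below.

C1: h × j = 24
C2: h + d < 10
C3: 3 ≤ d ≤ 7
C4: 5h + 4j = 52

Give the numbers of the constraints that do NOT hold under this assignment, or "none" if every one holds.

Constraint 2 does not hold.

C1: h × j = 8 × 3 = 24 — holds.
C2: h + d = 8 + 3 = 11; 11 ≥ 10, bound 10 not met — fails.
C3: d = 3 lies in [3, 7] — holds.
C4: 5h + 4j = 5(8) + 4(3) = 52 — holds.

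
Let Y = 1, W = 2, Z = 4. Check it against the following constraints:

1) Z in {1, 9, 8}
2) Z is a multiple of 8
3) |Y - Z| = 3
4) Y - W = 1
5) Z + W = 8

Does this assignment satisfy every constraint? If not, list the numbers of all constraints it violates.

Constraints 1, 2, 4, 5 do not hold.

1) Z = 4 is not in {1, 9, 8}  no
2) 4 = 8*0 + 4, so 8 does not divide 4  no
3) |1 - 4| = 3  yes
4) Y - W = 1 - 2 = -1, not 1  no
5) Z + W = 4 + 2 = 6, not 8  no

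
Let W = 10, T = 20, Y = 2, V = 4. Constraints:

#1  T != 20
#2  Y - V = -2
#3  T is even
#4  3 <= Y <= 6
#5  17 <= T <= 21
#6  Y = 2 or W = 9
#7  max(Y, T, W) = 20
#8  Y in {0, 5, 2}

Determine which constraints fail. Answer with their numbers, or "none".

#1 T = 20, but 20 is required to differ  fails
#2 Y - V = 2 - 4 = -2  holds
#3 T = 20 is even  holds
#4 Y = 2 is outside [3, 6]  fails
#5 T = 20 lies in [17, 21]  holds
#6 Y = 2 = 2 (first disjunct)  holds
#7 max(2, 20, 10) = 20  holds
#8 Y = 2 is in {0, 5, 2}  holds

The assignment fails constraints 1 and 4.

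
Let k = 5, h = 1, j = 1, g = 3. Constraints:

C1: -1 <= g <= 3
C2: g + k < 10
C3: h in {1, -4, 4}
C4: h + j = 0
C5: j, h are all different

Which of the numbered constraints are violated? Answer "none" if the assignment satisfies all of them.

C1: g = 3 lies in [-1, 3] — OK.
C2: g + k = 3 + 5 = 8; 8 < 10 — OK.
C3: h = 1 is in {1, -4, 4} — OK.
C4: h + j = 1 + 1 = 2, not 0 — violated.
C5: j = h = 1, not all different — violated.

Constraints 4 and 5 do not hold.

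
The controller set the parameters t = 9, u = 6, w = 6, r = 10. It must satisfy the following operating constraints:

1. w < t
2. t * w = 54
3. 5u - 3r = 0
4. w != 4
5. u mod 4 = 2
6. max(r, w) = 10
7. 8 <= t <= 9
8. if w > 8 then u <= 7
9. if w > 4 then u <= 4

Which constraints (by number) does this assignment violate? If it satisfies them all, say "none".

The assignment fails constraint 9.

1. w = 6, t = 9; 6 < 9 — holds.
2. t * w = 9 * 6 = 54 — holds.
3. 5u - 3r = 5(6) - 3(10) = 0 — holds.
4. w = 6, and 6 ≠ 4 — holds.
5. 6 mod 4 = 2 — holds.
6. max(10, 6) = 10 — holds.
7. t = 9 lies in [8, 9] — holds.
8. w = 6, not > 8; antecedent false, conditional vacuously true — holds.
9. w = 6 > 4, so we need u ≤ 4; but u = 6 > 4 — does not hold.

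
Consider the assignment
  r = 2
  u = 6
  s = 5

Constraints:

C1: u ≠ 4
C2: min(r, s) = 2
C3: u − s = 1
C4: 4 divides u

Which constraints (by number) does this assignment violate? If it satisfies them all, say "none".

The assignment fails constraint 4.

C1: u = 6, and 6 ≠ 4 — satisfied.
C2: min(2, 5) = 2 — satisfied.
C3: u − s = 6 − 5 = 1 — satisfied.
C4: 6 = 4×1 + 2, so 4 does not divide 6 — violated.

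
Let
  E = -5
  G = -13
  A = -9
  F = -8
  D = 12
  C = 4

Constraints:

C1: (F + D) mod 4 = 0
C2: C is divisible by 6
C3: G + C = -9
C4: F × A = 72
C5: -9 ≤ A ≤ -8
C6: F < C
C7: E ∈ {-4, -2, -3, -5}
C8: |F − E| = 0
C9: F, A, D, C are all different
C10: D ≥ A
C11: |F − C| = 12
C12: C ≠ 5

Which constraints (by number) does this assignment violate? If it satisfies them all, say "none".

Violated: 2 and 8.

C1: F + D = 4; 4 mod 4 = 0 — satisfied.
C2: 4 = 6×0 + 4, so 6 does not divide 4 — violated.
C3: G + C = -13 + 4 = -9 — satisfied.
C4: F × A = -8 × (-9) = 72 — satisfied.
C5: A = -9 lies in [-9, -8] — satisfied.
C6: F = -8, C = 4; -8 < 4 — satisfied.
C7: E = -5 is in {-4, -2, -3, -5} — satisfied.
C8: |-8 − (-5)| = 3, not 0 — violated.
C9: values -8, -9, 12, 4 are pairwise distinct — satisfied.
C10: D = 12, A = -9; 12 ≥ -9 — satisfied.
C11: |-8 − 4| = 12 — satisfied.
C12: C = 4, and 4 ≠ 5 — satisfied.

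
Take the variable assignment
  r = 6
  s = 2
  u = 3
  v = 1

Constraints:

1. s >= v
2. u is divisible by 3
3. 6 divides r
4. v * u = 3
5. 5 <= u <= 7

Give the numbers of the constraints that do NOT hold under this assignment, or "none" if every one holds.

Constraint 5 is violated.

1. s = 2, v = 1; 2 ≥ 1  holds
2. 3 / 3 = 1, so 3 divides 3  holds
3. 6 / 6 = 1, so 6 divides 6  holds
4. v * u = 1 * 3 = 3  holds
5. u = 3 is outside [5, 7]  fails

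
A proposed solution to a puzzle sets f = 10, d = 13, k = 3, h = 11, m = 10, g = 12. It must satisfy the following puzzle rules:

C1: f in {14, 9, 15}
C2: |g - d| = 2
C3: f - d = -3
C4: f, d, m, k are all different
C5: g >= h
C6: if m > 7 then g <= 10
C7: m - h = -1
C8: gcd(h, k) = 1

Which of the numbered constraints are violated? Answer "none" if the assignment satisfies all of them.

No — constraints 1, 2, 4, 6 are not satisfied.

C1: f = 10 is not in {14, 9, 15} — does not hold.
C2: |12 - 13| = 1, not 2 — does not hold.
C3: f - d = 10 - 13 = -3 — holds.
C4: f = m = 10, not all different — does not hold.
C5: g = 12, h = 11; 12 ≥ 11 — holds.
C6: m = 10 > 7, so we need g ≤ 10; but g = 12 > 10 — does not hold.
C7: m - h = 10 - 11 = -1 — holds.
C8: gcd(11, 3) = 1 — holds.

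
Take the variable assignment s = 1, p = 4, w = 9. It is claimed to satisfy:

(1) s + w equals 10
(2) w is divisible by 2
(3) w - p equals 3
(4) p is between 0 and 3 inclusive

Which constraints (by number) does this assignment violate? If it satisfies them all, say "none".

Constraints 2, 3, 4 do not hold.

(1) s + w = 1 + 9 = 10  holds
(2) 9 = 2*4 + 1, so 2 does not divide 9  fails
(3) w - p = 9 - 4 = 5, not 3  fails
(4) p = 4 is outside [0, 3]  fails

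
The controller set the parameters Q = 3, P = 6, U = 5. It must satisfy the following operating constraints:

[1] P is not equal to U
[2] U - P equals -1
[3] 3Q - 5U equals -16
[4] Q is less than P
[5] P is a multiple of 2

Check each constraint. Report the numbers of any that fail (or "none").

[1] P = 6, U = 5; distinct  ✔
[2] U - P = 5 - 6 = -1  ✔
[3] 3Q - 5U = 3(3) - 5(5) = -16  ✔
[4] Q = 3, P = 6; 3 < 6  ✔
[5] 6 / 2 = 3, so 2 divides 6  ✔

All constraints are satisfied.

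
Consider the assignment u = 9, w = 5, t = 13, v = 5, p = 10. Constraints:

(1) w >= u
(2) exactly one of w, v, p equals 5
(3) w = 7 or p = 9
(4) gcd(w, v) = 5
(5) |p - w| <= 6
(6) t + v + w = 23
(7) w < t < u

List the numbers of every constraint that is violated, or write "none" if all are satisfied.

(1) w = 5, u = 9; 5 < 9 (want ≥) — violated.
(2) w=5, v=5, p=10; 2 of them equal 5, not exactly one — violated.
(3) w = 5 ≠ 7 and p = 10 ≠ 9; both disjuncts false — violated.
(4) gcd(5, 5) = 5 — OK.
(5) |10 - 5| = 5; 5 ≤ 6 — OK.
(6) t + v + w = 13 + 5 + 5 = 23 — OK.
(7) values 5, 13, 9; t = 13 is not < u = 9 — violated.

Constraints 1, 2, 3, and 7 are violated.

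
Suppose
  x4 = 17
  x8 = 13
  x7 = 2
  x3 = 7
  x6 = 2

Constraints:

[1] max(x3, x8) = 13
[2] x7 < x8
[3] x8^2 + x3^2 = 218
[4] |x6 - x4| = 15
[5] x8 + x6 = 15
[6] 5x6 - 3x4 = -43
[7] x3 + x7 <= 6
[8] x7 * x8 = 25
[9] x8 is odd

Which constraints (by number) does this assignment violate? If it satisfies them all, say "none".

[1] max(7, 13) = 13 — holds.
[2] x7 = 2, x8 = 13; 2 < 13 — holds.
[3] x8^2 + x3^2 = 13^2 + 7^2 = 169 + 49 = 218 — holds.
[4] |2 - 17| = 15 — holds.
[5] x8 + x6 = 13 + 2 = 15 — holds.
[6] 5x6 - 3x4 = 5(2) - 3(17) = -41, not -43 — does not hold.
[7] x3 + x7 = 7 + 2 = 9; 9 > 6, bound 6 not met — does not hold.
[8] x7 * x8 = 2 * 13 = 26, not 25 — does not hold.
[9] x8 = 13 is odd — holds.

Violated: 6, 7, and 8.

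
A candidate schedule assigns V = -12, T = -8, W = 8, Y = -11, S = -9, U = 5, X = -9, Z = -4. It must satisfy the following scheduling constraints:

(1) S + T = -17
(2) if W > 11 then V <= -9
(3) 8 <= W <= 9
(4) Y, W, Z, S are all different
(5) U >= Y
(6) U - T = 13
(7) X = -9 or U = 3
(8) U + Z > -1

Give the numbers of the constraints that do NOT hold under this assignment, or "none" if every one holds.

All constraints are satisfied.

(1) S + T = -9 + (-8) = -17  OK
(2) W = 8, not > 11; antecedent false, conditional vacuously true  OK
(3) W = 8 lies in [8, 9]  OK
(4) values -11, 8, -4, -9 are pairwise distinct  OK
(5) U = 5, Y = -11; 5 ≥ -11  OK
(6) U - T = 5 - (-8) = 13  OK
(7) X = -9 = -9 (first disjunct)  OK
(8) U + Z = 5 + (-4) = 1; 1 > -1  OK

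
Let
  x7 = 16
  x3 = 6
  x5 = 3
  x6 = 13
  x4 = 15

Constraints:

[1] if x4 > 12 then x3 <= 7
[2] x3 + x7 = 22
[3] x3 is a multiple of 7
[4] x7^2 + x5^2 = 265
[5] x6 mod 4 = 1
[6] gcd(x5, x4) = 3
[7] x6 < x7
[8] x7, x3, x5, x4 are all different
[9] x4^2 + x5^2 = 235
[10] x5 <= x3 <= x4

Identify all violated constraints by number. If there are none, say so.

Constraints 3 and 9 do not hold.

[1] x4 = 15 > 12, so we need x3 ≤ 7; x3 = 6 ≤ 7 — satisfied.
[2] x3 + x7 = 6 + 16 = 22 — satisfied.
[3] 6 = 7*0 + 6, so 7 does not divide 6 — violated.
[4] x7^2 + x5^2 = 16^2 + 3^2 = 256 + 9 = 265 — satisfied.
[5] 13 mod 4 = 1 — satisfied.
[6] gcd(3, 15) = 3 — satisfied.
[7] x6 = 13, x7 = 16; 13 < 16 — satisfied.
[8] values 16, 6, 3, 15 are pairwise distinct — satisfied.
[9] x4^2 + x5^2 = 15^2 + 3^2 = 225 + 9 = 234, not 235 — violated.
[10] values 3 <= 6 <= 15 — satisfied.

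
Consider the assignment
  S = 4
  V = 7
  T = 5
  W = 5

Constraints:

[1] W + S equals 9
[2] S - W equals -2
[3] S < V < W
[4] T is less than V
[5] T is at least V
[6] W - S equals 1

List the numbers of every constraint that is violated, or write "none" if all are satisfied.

No — constraints 2, 3, and 5 are not satisfied.

[1] W + S = 5 + 4 = 9 — satisfied.
[2] S - W = 4 - 5 = -1, not -2 — violated.
[3] values 4, 7, 5; V = 7 is not < W = 5 — violated.
[4] T = 5, V = 7; 5 < 7 — satisfied.
[5] T = 5, V = 7; 5 < 7 (want ≥) — violated.
[6] W - S = 5 - 4 = 1 — satisfied.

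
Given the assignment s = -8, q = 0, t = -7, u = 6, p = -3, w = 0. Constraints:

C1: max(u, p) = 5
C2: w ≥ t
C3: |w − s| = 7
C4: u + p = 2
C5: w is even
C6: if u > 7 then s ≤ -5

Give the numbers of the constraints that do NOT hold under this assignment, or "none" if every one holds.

C1: max(6, -3) = 6, not 5  ✗
C2: w = 0, t = -7; 0 ≥ -7  ✓
C3: |0 − (-8)| = 8, not 7  ✗
C4: u + p = 6 + (-3) = 3, not 2  ✗
C5: w = 0 is even  ✓
C6: u = 6, not > 7; antecedent false, conditional vacuously true  ✓

Constraints 1, 3, 4 are violated.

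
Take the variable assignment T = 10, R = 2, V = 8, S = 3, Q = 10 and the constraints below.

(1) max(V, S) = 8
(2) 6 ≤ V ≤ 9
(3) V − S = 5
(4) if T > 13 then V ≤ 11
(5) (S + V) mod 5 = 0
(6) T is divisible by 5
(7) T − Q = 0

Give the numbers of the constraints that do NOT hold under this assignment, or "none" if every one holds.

(1) max(8, 3) = 8  OK
(2) V = 8 lies in [6, 9]  OK
(3) V − S = 8 − 3 = 5  OK
(4) T = 10, not > 13; antecedent false, conditional vacuously true  OK
(5) S + V = 11; 11 mod 5 = 1, not 0  FAIL
(6) 10 / 5 = 2, so 5 divides 10  OK
(7) T − Q = 10 − 10 = 0  OK

No — constraint 5 is not satisfied.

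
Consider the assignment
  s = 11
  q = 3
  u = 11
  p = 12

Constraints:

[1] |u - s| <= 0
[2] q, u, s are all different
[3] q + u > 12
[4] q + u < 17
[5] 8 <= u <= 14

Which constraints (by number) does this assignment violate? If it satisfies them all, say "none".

The assignment fails constraint 2.

[1] |11 - 11| = 0; 0 ≤ 0 — OK.
[2] u = s = 11, not all different — violated.
[3] q + u = 3 + 11 = 14; 14 > 12 — OK.
[4] q + u = 3 + 11 = 14; 14 < 17 — OK.
[5] u = 11 lies in [8, 14] — OK.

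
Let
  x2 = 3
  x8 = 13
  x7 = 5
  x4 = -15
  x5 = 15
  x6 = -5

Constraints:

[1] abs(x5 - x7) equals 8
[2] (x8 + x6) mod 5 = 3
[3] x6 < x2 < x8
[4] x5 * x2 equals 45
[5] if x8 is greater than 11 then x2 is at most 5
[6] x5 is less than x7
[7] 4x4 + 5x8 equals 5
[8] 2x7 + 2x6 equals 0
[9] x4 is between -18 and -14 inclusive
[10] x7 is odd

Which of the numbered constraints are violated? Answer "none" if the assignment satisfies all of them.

[1] abs(15 - 5) = 10, not 8 — violated.
[2] x8 + x6 = 8; 8 mod 5 = 3 — satisfied.
[3] values -5 < 3 < 13 — satisfied.
[4] x5 * x2 = 15 * 3 = 45 — satisfied.
[5] x8 = 13 > 11, so we need x2 ≤ 5; x2 = 3 ≤ 5 — satisfied.
[6] x5 = 15, x7 = 5; 15 ≥ 5 (want <) — violated.
[7] 4x4 + 5x8 = 4(-15) + 5(13) = 5 — satisfied.
[8] 2x7 + 2x6 = 2(5) + 2(-5) = 0 — satisfied.
[9] x4 = -15 lies in [-18, -14] — satisfied.
[10] x7 = 5 is odd — satisfied.

Constraints 1 and 6 do not hold.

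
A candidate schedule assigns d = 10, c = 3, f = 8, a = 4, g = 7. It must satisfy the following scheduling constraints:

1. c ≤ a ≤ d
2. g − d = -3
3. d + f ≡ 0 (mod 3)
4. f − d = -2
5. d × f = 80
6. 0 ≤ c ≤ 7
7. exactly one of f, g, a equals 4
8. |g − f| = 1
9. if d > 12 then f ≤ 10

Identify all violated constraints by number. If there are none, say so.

None — every constraint holds.

1. values 3 ≤ 4 ≤ 10 — OK.
2. g − d = 7 − 10 = -3 — OK.
3. d + f = 18; 18 mod 3 = 0 — OK.
4. f − d = 8 − 10 = -2 — OK.
5. d × f = 10 × 8 = 80 — OK.
6. c = 3 lies in [0, 7] — OK.
7. f=8, g=7, a=4; 1 of them equals 4 — OK.
8. |7 − 8| = 1 — OK.
9. d = 10, not > 12; antecedent false, conditional vacuously true — OK.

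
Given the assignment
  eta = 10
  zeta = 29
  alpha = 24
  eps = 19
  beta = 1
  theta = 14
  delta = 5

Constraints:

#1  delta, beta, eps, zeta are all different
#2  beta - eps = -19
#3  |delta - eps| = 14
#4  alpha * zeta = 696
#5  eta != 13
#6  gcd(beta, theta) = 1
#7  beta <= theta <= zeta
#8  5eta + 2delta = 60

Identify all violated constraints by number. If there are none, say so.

Constraint 2 does not hold.

#1 values 5, 1, 19, 29 are pairwise distinct  holds
#2 beta - eps = 1 - 19 = -18, not -19  fails
#3 |5 - 19| = 14  holds
#4 alpha * zeta = 24 * 29 = 696  holds
#5 eta = 10, and 10 ≠ 13  holds
#6 gcd(1, 14) = 1  holds
#7 values 1 <= 14 <= 29  holds
#8 5eta + 2delta = 5(10) + 2(5) = 60  holds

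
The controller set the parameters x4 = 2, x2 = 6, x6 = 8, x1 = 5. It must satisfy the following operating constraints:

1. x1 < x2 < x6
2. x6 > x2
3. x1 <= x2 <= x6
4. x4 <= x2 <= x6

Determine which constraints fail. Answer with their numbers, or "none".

Yes — all constraints hold.

1. values 5 < 6 < 8 — holds.
2. x6 = 8, x2 = 6; 8 > 6 — holds.
3. values 5 <= 6 <= 8 — holds.
4. values 2 <= 6 <= 8 — holds.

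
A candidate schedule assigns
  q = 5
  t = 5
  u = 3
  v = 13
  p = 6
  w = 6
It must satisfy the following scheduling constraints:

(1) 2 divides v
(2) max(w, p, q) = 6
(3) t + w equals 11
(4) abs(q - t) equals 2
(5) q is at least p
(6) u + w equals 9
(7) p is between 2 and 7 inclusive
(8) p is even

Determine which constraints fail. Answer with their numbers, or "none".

No — constraints 1, 4, and 5 are not satisfied.

(1) 13 = 2*6 + 1, so 2 does not divide 13  FAIL
(2) max(6, 6, 5) = 6  OK
(3) t + w = 5 + 6 = 11  OK
(4) abs(5 - 5) = 0, not 2  FAIL
(5) q = 5, p = 6; 5 < 6 (want ≥)  FAIL
(6) u + w = 3 + 6 = 9  OK
(7) p = 6 lies in [2, 7]  OK
(8) p = 6 is even  OK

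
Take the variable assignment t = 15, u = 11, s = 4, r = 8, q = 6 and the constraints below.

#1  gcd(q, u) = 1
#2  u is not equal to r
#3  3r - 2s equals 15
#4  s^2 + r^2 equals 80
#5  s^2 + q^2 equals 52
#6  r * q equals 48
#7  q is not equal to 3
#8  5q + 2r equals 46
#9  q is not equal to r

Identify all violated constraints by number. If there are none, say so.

Constraint 3 does not hold.

#1 gcd(6, 11) = 1 — holds.
#2 u = 11, r = 8; distinct — holds.
#3 3r - 2s = 3(8) - 2(4) = 16, not 15 — fails.
#4 s^2 + r^2 = 4^2 + 8^2 = 16 + 64 = 80 — holds.
#5 s^2 + q^2 = 4^2 + 6^2 = 16 + 36 = 52 — holds.
#6 r * q = 8 * 6 = 48 — holds.
#7 q = 6, and 6 ≠ 3 — holds.
#8 5q + 2r = 5(6) + 2(8) = 46 — holds.
#9 q = 6, r = 8; distinct — holds.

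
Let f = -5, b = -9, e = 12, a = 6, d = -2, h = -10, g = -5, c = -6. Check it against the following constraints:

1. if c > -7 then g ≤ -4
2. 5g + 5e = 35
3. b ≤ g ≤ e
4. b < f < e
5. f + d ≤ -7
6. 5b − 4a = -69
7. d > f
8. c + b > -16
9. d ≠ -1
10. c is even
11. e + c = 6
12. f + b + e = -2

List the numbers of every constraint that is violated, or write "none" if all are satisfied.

Yes — all constraints hold.

1. c = -6 > -7, so we need g ≤ -4; g = -5 ≤ -4 — satisfied.
2. 5g + 5e = 5(-5) + 5(12) = 35 — satisfied.
3. values -9 ≤ -5 ≤ 12 — satisfied.
4. values -9 < -5 < 12 — satisfied.
5. f + d = -5 + (-2) = -7; -7 ≤ -7 — satisfied.
6. 5b − 4a = 5(-9) − 4(6) = -69 — satisfied.
7. d = -2, f = -5; -2 > -5 — satisfied.
8. c + b = -6 + (-9) = -15; -15 > -16 — satisfied.
9. d = -2, and -2 ≠ -1 — satisfied.
10. c = -6 is even — satisfied.
11. e + c = 12 + (-6) = 6 — satisfied.
12. f + b + e = -5 + (-9) + 12 = -2 — satisfied.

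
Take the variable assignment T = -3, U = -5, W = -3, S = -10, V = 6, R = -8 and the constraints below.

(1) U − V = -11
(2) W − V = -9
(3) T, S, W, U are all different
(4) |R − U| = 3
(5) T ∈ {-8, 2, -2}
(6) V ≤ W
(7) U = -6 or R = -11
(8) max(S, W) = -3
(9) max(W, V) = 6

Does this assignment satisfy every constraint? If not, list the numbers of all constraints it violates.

Violated: 3, 5, 6, and 7.

(1) U − V = -5 − 6 = -11 — holds.
(2) W − V = -3 − 6 = -9 — holds.
(3) T = W = -3, not all different — fails.
(4) |-8 − (-5)| = 3 — holds.
(5) T = -3 is not in {-8, 2, -2} — fails.
(6) V = 6, W = -3; 6 > -3 (want ≤) — fails.
(7) U = -5 ≠ -6 and R = -8 ≠ -11; both disjuncts false — fails.
(8) max(-10, -3) = -3 — holds.
(9) max(-3, 6) = 6 — holds.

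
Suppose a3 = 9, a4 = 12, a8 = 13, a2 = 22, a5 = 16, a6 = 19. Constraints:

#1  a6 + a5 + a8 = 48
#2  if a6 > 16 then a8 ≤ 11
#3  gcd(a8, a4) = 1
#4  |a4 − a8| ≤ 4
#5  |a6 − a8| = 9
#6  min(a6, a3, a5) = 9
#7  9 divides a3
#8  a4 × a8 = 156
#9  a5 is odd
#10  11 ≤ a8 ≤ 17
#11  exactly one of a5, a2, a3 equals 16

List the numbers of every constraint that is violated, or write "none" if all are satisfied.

#1 a6 + a5 + a8 = 19 + 16 + 13 = 48  yes
#2 a6 = 19 > 16, so we need a8 ≤ 11; but a8 = 13 > 11  no
#3 gcd(13, 12) = 1  yes
#4 |12 − 13| = 1; 1 ≤ 4  yes
#5 |19 − 13| = 6, not 9  no
#6 min(19, 9, 16) = 9  yes
#7 9 / 9 = 1, so 9 divides 9  yes
#8 a4 × a8 = 12 × 13 = 156  yes
#9 a5 = 16 is even  no
#10 a8 = 13 lies in [11, 17]  yes
#11 a5=16, a2=22, a3=9; 1 of them equals 16  yes

Constraints 2, 5, 9 do not hold.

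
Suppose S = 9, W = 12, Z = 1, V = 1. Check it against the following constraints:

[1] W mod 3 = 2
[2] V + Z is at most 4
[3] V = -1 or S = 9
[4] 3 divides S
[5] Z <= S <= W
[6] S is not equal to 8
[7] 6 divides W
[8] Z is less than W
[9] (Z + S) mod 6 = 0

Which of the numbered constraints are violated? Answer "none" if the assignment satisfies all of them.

[1] 12 mod 3 = 0, not 2 — violated.
[2] V + Z = 1 + 1 = 2; 2 ≤ 4 — OK.
[3] V = 1 ≠ -1, but S = 9 = 9 (second disjunct) — OK.
[4] 9 / 3 = 3, so 3 divides 9 — OK.
[5] values 1 <= 9 <= 12 — OK.
[6] S = 9, and 9 ≠ 8 — OK.
[7] 12 / 6 = 2, so 6 divides 12 — OK.
[8] Z = 1, W = 12; 1 < 12 — OK.
[9] Z + S = 10; 10 mod 6 = 4, not 0 — violated.

Constraints 1, 9 do not hold.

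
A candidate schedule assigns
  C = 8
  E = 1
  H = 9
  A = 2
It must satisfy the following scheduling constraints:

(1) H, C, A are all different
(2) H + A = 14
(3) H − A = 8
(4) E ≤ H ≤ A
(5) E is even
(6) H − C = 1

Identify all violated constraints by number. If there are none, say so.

(1) values 9, 8, 2 are pairwise distinct  true
(2) H + A = 9 + 2 = 11, not 14  false
(3) H − A = 9 − 2 = 7, not 8  false
(4) values 1, 9, 2; H = 9 is not ≤ A = 2  false
(5) E = 1 is odd  false
(6) H − C = 9 − 8 = 1  true

No — constraints 2, 3, 4, and 5 are not satisfied.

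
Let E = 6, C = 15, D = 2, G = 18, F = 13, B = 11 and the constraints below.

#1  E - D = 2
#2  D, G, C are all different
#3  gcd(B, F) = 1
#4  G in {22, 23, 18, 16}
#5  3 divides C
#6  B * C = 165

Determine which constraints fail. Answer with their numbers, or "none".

No — constraint 1 is not satisfied.

#1 E - D = 6 - 2 = 4, not 2 — violated.
#2 values 2, 18, 15 are pairwise distinct — satisfied.
#3 gcd(11, 13) = 1 — satisfied.
#4 G = 18 is in {22, 23, 18, 16} — satisfied.
#5 15 / 3 = 5, so 3 divides 15 — satisfied.
#6 B * C = 11 * 15 = 165 — satisfied.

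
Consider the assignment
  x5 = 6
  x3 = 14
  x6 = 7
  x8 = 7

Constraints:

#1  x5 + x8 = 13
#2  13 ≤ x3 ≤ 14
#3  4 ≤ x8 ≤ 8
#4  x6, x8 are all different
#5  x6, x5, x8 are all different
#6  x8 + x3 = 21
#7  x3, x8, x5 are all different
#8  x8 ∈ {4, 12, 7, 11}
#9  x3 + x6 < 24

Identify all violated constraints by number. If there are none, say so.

Constraints 4 and 5 are violated.

#1 x5 + x8 = 6 + 7 = 13 — holds.
#2 x3 = 14 lies in [13, 14] — holds.
#3 x8 = 7 lies in [4, 8] — holds.
#4 x6 = x8 = 7, not all different — does not hold.
#5 x6 = x8 = 7, not all different — does not hold.
#6 x8 + x3 = 7 + 14 = 21 — holds.
#7 values 14, 7, 6 are pairwise distinct — holds.
#8 x8 = 7 is in {4, 12, 7, 11} — holds.
#9 x3 + x6 = 14 + 7 = 21; 21 < 24 — holds.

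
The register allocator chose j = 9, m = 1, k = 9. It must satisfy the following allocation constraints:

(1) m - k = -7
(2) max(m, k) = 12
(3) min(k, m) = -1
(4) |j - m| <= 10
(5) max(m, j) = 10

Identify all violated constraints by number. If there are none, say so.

(1) m - k = 1 - 9 = -8, not -7 — fails.
(2) max(1, 9) = 9, not 12 — fails.
(3) min(9, 1) = 1, not -1 — fails.
(4) |9 - 1| = 8; 8 ≤ 10 — holds.
(5) max(1, 9) = 9, not 10 — fails.

No — constraints 1, 2, 3, and 5 are not satisfied.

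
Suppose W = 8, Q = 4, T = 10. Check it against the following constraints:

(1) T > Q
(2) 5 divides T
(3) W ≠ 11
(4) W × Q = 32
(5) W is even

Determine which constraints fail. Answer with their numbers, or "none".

None — every constraint holds.

(1) T = 10, Q = 4; 10 > 4 — satisfied.
(2) 10 / 5 = 2, so 5 divides 10 — satisfied.
(3) W = 8, and 8 ≠ 11 — satisfied.
(4) W × Q = 8 × 4 = 32 — satisfied.
(5) W = 8 is even — satisfied.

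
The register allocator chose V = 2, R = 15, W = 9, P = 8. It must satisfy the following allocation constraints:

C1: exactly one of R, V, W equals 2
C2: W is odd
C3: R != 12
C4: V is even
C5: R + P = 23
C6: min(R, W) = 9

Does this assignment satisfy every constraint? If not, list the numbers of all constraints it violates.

No violations.

C1: R=15, V=2, W=9; 1 of them equals 2 — holds.
C2: W = 9 is odd — holds.
C3: R = 15, and 15 ≠ 12 — holds.
C4: V = 2 is even — holds.
C5: R + P = 15 + 8 = 23 — holds.
C6: min(15, 9) = 9 — holds.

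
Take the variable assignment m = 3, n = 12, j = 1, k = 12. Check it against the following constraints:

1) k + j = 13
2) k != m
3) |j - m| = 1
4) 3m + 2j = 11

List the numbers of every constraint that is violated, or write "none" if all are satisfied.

1) k + j = 12 + 1 = 13  yes
2) k = 12, m = 3; distinct  yes
3) |1 - 3| = 2, not 1  no
4) 3m + 2j = 3(3) + 2(1) = 11  yes

Constraint 3 does not hold.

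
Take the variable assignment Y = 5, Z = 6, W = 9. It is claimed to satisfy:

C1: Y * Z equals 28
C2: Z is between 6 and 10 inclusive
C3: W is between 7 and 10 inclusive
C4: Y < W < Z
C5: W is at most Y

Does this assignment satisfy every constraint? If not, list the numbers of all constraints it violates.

C1: Y * Z = 5 * 6 = 30, not 28 — violated.
C2: Z = 6 lies in [6, 10] — OK.
C3: W = 9 lies in [7, 10] — OK.
C4: values 5, 9, 6; W = 9 is not < Z = 6 — violated.
C5: W = 9, Y = 5; 9 > 5 (want ≤) — violated.

Constraints 1, 4, and 5 do not hold.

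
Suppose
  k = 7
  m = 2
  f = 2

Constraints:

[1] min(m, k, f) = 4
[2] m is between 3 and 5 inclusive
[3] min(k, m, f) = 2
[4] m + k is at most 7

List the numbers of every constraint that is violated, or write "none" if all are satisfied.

[1] min(2, 7, 2) = 2, not 4 — fails.
[2] m = 2 is outside [3, 5] — fails.
[3] min(7, 2, 2) = 2 — holds.
[4] m + k = 2 + 7 = 9; 9 > 7, bound 7 not met — fails.

Violated: 1, 2, 4.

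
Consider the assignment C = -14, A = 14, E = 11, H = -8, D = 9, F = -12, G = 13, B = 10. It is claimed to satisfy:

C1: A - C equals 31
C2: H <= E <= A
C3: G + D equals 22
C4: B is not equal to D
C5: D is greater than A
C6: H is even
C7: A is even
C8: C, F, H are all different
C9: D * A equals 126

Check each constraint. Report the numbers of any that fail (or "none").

Constraints 1 and 5 are violated.

C1: A - C = 14 - (-14) = 28, not 31 — violated.
C2: values -8 <= 11 <= 14 — satisfied.
C3: G + D = 13 + 9 = 22 — satisfied.
C4: B = 10, D = 9; distinct — satisfied.
C5: D = 9, A = 14; 9 ≤ 14 (want >) — violated.
C6: H = -8 is even — satisfied.
C7: A = 14 is even — satisfied.
C8: values -14, -12, -8 are pairwise distinct — satisfied.
C9: D * A = 9 * 14 = 126 — satisfied.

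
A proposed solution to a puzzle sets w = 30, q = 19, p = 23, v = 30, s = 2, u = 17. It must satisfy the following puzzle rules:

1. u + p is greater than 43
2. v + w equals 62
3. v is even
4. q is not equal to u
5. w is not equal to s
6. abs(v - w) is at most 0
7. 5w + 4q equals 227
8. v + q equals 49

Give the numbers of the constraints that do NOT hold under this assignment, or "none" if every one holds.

1. u + p = 17 + 23 = 40; 40 ≤ 43, bound 43 not met  ✘
2. v + w = 30 + 30 = 60, not 62  ✘
3. v = 30 is even  ✔
4. q = 19, u = 17; distinct  ✔
5. w = 30, s = 2; distinct  ✔
6. abs(30 - 30) = 0; 0 ≤ 0  ✔
7. 5w + 4q = 5(30) + 4(19) = 226, not 227  ✘
8. v + q = 30 + 19 = 49  ✔

Violated: 1, 2, and 7.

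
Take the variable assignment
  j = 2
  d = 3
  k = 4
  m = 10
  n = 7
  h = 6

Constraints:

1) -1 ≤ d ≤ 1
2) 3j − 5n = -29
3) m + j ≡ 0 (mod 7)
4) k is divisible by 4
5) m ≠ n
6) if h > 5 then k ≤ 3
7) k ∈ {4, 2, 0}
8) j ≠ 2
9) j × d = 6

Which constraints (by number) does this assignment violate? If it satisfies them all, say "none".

Constraints 1, 3, 6, and 8 do not hold.

1) d = 3 is outside [-1, 1] — violated.
2) 3j − 5n = 3(2) − 5(7) = -29 — satisfied.
3) m + j = 12; 12 mod 7 = 5, not 0 — violated.
4) 4 / 4 = 1, so 4 divides 4 — satisfied.
5) m = 10, n = 7; distinct — satisfied.
6) h = 6 > 5, so we need k ≤ 3; but k = 4 > 3 — violated.
7) k = 4 is in {4, 2, 0} — satisfied.
8) j = 2, but 2 is required to differ — violated.
9) j × d = 2 × 3 = 6 — satisfied.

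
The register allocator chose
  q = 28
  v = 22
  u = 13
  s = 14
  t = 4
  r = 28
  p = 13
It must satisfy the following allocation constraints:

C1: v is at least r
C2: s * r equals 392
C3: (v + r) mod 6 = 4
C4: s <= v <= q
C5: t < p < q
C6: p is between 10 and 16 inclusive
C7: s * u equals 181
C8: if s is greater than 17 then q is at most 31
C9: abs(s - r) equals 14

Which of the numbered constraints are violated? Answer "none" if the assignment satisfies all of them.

C1: v = 22, r = 28; 22 < 28 (want ≥) — does not hold.
C2: s * r = 14 * 28 = 392 — holds.
C3: v + r = 50; 50 mod 6 = 2, not 4 — does not hold.
C4: values 14 <= 22 <= 28 — holds.
C5: values 4 < 13 < 28 — holds.
C6: p = 13 lies in [10, 16] — holds.
C7: s * u = 14 * 13 = 182, not 181 — does not hold.
C8: s = 14, not > 17; antecedent false, conditional vacuously true — holds.
C9: abs(14 - 28) = 14 — holds.

The assignment fails constraints 1, 3, 7.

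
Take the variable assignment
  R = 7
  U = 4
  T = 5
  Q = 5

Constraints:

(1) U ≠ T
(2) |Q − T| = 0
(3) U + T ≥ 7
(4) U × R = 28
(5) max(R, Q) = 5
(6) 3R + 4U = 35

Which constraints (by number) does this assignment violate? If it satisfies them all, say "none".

Constraints 5 and 6 are violated.

(1) U = 4, T = 5; distinct — holds.
(2) |5 − 5| = 0 — holds.
(3) U + T = 4 + 5 = 9; 9 ≥ 7 — holds.
(4) U × R = 4 × 7 = 28 — holds.
(5) max(7, 5) = 7, not 5 — fails.
(6) 3R + 4U = 3(7) + 4(4) = 37, not 35 — fails.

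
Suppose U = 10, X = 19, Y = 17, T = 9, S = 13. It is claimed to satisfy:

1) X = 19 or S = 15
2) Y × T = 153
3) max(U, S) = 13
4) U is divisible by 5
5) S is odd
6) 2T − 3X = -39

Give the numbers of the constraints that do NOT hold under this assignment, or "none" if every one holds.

1) X = 19 = 19 (first disjunct)  true
2) Y × T = 17 × 9 = 153  true
3) max(10, 13) = 13  true
4) 10 / 5 = 2, so 5 divides 10  true
5) S = 13 is odd  true
6) 2T − 3X = 2(9) − 3(19) = -39  true

No violations.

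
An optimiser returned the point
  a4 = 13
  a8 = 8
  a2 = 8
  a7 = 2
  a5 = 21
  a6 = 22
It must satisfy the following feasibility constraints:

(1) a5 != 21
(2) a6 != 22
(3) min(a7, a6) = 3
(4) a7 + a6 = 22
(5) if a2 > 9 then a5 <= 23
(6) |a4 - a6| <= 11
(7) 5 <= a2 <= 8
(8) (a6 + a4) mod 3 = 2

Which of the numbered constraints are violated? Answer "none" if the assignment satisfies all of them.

(1) a5 = 21, but 21 is required to differ — fails.
(2) a6 = 22, but 22 is required to differ — fails.
(3) min(2, 22) = 2, not 3 — fails.
(4) a7 + a6 = 2 + 22 = 24, not 22 — fails.
(5) a2 = 8, not > 9; antecedent false, conditional vacuously true — holds.
(6) |13 - 22| = 9; 9 ≤ 11 — holds.
(7) a2 = 8 lies in [5, 8] — holds.
(8) a6 + a4 = 35; 35 mod 3 = 2 — holds.

Violated: 1, 2, 3, and 4.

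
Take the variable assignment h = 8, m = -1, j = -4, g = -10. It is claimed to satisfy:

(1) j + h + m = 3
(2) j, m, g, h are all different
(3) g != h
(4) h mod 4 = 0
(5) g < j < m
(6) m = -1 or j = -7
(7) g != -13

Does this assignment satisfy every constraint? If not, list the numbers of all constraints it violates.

None — every constraint holds.

(1) j + h + m = -4 + 8 + (-1) = 3  holds
(2) values -4, -1, -10, 8 are pairwise distinct  holds
(3) g = -10, h = 8; distinct  holds
(4) 8 mod 4 = 0  holds
(5) values -10 < -4 < -1  holds
(6) m = -1 = -1 (first disjunct)  holds
(7) g = -10, and -10 ≠ -13  holds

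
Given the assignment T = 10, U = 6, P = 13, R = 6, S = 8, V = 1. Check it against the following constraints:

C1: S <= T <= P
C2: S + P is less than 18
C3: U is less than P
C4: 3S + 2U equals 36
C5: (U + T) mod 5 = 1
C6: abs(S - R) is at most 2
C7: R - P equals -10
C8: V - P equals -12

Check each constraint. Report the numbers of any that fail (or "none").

Constraints 2, 7 do not hold.

C1: values 8 <= 10 <= 13  yes
C2: S + P = 8 + 13 = 21; 21 ≥ 18, bound 18 not met  no
C3: U = 6, P = 13; 6 < 13  yes
C4: 3S + 2U = 3(8) + 2(6) = 36  yes
C5: U + T = 16; 16 mod 5 = 1  yes
C6: abs(8 - 6) = 2; 2 ≤ 2  yes
C7: R - P = 6 - 13 = -7, not -10  no
C8: V - P = 1 - 13 = -12  yes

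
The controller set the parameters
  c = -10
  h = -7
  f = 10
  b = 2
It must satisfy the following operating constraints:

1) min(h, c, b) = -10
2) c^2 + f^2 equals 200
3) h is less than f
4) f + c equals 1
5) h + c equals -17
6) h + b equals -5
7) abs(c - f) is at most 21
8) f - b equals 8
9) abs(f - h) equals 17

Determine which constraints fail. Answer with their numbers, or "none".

Constraint 4 is violated.

1) min(-7, -10, 2) = -10  OK
2) c^2 + f^2 = (-10)^2 + 10^2 = 100 + 100 = 200  OK
3) h = -7, f = 10; -7 < 10  OK
4) f + c = 10 + (-10) = 0, not 1  FAIL
5) h + c = -7 + (-10) = -17  OK
6) h + b = -7 + 2 = -5  OK
7) abs(-10 - 10) = 20; 20 ≤ 21  OK
8) f - b = 10 - 2 = 8  OK
9) abs(10 - (-7)) = 17  OK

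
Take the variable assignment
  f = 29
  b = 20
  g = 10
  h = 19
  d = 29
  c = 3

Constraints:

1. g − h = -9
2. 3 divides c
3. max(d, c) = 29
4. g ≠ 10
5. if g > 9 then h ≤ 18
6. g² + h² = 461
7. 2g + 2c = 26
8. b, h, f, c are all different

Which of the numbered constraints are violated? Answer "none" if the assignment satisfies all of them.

No — constraints 4 and 5 are not satisfied.

1. g − h = 10 − 19 = -9 — holds.
2. 3 / 3 = 1, so 3 divides 3 — holds.
3. max(29, 3) = 29 — holds.
4. g = 10, but 10 is required to differ — does not hold.
5. g = 10 > 9, so we need h ≤ 18; but h = 19 > 18 — does not hold.
6. g² + h² = 10² + 19² = 100 + 361 = 461 — holds.
7. 2g + 2c = 2(10) + 2(3) = 26 — holds.
8. values 20, 19, 29, 3 are pairwise distinct — holds.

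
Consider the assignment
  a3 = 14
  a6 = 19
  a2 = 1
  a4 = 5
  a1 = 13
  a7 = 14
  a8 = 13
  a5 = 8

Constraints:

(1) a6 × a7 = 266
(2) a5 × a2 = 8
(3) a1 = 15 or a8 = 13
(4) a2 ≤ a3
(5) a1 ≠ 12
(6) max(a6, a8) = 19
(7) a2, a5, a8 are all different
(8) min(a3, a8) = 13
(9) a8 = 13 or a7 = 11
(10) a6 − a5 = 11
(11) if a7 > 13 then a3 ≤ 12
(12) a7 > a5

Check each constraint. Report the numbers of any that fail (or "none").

No — constraint 11 is not satisfied.

(1) a6 × a7 = 19 × 14 = 266 — holds.
(2) a5 × a2 = 8 × 1 = 8 — holds.
(3) a1 = 13 ≠ 15, but a8 = 13 = 13 (second disjunct) — holds.
(4) a2 = 1, a3 = 14; 1 ≤ 14 — holds.
(5) a1 = 13, and 13 ≠ 12 — holds.
(6) max(19, 13) = 19 — holds.
(7) values 1, 8, 13 are pairwise distinct — holds.
(8) min(14, 13) = 13 — holds.
(9) a8 = 13 = 13 (first disjunct) — holds.
(10) a6 − a5 = 19 − 8 = 11 — holds.
(11) a7 = 14 > 13, so we need a3 ≤ 12; but a3 = 14 > 12 — fails.
(12) a7 = 14, a5 = 8; 14 > 8 — holds.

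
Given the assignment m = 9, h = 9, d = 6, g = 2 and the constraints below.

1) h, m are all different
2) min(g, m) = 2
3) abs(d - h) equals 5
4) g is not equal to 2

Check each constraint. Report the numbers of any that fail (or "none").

No — constraints 1, 3, 4 are not satisfied.

1) h = m = 9, not all different — does not hold.
2) min(2, 9) = 2 — holds.
3) abs(6 - 9) = 3, not 5 — does not hold.
4) g = 2, but 2 is required to differ — does not hold.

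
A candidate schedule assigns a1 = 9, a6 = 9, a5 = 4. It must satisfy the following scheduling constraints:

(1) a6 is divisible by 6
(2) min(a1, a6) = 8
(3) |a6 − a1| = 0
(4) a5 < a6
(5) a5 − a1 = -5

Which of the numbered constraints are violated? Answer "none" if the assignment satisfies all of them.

(1) 9 = 6×1 + 3, so 6 does not divide 9 — fails.
(2) min(9, 9) = 9, not 8 — fails.
(3) |9 − 9| = 0 — holds.
(4) a5 = 4, a6 = 9; 4 < 9 — holds.
(5) a5 − a1 = 4 − 9 = -5 — holds.

No — constraints 1, 2 are not satisfied.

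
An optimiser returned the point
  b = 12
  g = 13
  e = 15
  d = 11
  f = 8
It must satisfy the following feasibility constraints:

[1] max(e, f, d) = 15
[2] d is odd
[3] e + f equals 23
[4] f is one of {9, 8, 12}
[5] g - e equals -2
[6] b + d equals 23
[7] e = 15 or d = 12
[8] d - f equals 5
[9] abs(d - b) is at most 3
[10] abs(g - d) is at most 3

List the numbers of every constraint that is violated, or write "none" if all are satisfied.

[1] max(15, 8, 11) = 15  true
[2] d = 11 is odd  true
[3] e + f = 15 + 8 = 23  true
[4] f = 8 is in {9, 8, 12}  true
[5] g - e = 13 - 15 = -2  true
[6] b + d = 12 + 11 = 23  true
[7] e = 15 = 15 (first disjunct)  true
[8] d - f = 11 - 8 = 3, not 5  false
[9] abs(11 - 12) = 1; 1 ≤ 3  true
[10] abs(13 - 11) = 2; 2 ≤ 3  true

The assignment fails constraint 8.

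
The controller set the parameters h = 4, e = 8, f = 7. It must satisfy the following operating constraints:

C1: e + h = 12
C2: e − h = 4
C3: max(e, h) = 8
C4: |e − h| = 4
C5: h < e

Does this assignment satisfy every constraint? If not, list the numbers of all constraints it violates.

No violations.

C1: e + h = 8 + 4 = 12 — holds.
C2: e − h = 8 − 4 = 4 — holds.
C3: max(8, 4) = 8 — holds.
C4: |8 − 4| = 4 — holds.
C5: h = 4, e = 8; 4 < 8 — holds.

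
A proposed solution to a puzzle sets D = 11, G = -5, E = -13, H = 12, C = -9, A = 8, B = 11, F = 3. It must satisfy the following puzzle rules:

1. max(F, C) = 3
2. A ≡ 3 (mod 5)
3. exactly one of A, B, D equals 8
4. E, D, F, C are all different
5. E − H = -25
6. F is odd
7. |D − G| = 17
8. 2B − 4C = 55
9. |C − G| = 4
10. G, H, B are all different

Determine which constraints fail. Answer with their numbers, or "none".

1. max(3, -9) = 3  ✔
2. 8 mod 5 = 3  ✔
3. A=8, B=11, D=11; 1 of them equals 8  ✔
4. values -13, 11, 3, -9 are pairwise distinct  ✔
5. E − H = -13 − 12 = -25  ✔
6. F = 3 is odd  ✔
7. |11 − (-5)| = 16, not 17  ✘
8. 2B − 4C = 2(11) − 4(-9) = 58, not 55  ✘
9. |-9 − (-5)| = 4  ✔
10. values -5, 12, 11 are pairwise distinct  ✔

Constraints 7, 8 do not hold.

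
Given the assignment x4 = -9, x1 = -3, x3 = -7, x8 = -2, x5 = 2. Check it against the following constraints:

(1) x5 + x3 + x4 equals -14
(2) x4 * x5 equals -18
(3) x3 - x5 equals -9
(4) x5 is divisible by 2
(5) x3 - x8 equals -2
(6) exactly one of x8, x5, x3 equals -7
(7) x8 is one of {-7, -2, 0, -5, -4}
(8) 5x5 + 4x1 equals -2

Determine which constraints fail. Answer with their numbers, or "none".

(1) x5 + x3 + x4 = 2 + (-7) + (-9) = -14  OK
(2) x4 * x5 = -9 * 2 = -18  OK
(3) x3 - x5 = -7 - 2 = -9  OK
(4) 2 / 2 = 1, so 2 divides 2  OK
(5) x3 - x8 = -7 - (-2) = -5, not -2  FAIL
(6) x8=-2, x5=2, x3=-7; 1 of them equals -7  OK
(7) x8 = -2 is in {-7, -2, 0, -5, -4}  OK
(8) 5x5 + 4x1 = 5(2) + 4(-3) = -2  OK

Constraint 5 does not hold.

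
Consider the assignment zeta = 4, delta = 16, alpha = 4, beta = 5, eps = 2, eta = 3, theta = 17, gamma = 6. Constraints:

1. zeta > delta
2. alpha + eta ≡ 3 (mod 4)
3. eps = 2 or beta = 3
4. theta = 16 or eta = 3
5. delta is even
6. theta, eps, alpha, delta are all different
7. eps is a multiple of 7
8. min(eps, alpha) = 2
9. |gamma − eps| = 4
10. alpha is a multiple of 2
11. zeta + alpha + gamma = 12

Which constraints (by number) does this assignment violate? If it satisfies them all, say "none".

The assignment fails constraints 1, 7, and 11.

1. zeta = 4, delta = 16; 4 ≤ 16 (want >) — does not hold.
2. alpha + eta = 7; 7 mod 4 = 3 — holds.
3. eps = 2 = 2 (first disjunct) — holds.
4. theta = 17 ≠ 16, but eta = 3 = 3 (second disjunct) — holds.
5. delta = 16 is even — holds.
6. values 17, 2, 4, 16 are pairwise distinct — holds.
7. 2 = 7×0 + 2, so 7 does not divide 2 — does not hold.
8. min(2, 4) = 2 — holds.
9. |6 − 2| = 4 — holds.
10. 4 / 2 = 2, so 2 divides 4 — holds.
11. zeta + alpha + gamma = 4 + 4 + 6 = 14, not 12 — does not hold.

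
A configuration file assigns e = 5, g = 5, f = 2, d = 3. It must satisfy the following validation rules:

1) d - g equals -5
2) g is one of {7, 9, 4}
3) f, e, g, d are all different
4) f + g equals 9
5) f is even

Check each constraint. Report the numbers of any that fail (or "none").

1) d - g = 3 - 5 = -2, not -5 — fails.
2) g = 5 is not in {7, 9, 4} — fails.
3) e = g = 5, not all different — fails.
4) f + g = 2 + 5 = 7, not 9 — fails.
5) f = 2 is even — holds.

Constraints 1, 2, 3, 4 do not hold.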